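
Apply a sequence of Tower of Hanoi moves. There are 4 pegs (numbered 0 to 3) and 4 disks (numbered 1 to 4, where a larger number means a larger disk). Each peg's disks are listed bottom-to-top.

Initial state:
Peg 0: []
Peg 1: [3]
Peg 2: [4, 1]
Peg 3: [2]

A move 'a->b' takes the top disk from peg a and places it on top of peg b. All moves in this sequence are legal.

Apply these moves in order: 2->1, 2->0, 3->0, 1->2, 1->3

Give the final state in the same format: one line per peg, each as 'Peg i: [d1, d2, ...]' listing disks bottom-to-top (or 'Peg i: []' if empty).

Answer: Peg 0: [4, 2]
Peg 1: []
Peg 2: [1]
Peg 3: [3]

Derivation:
After move 1 (2->1):
Peg 0: []
Peg 1: [3, 1]
Peg 2: [4]
Peg 3: [2]

After move 2 (2->0):
Peg 0: [4]
Peg 1: [3, 1]
Peg 2: []
Peg 3: [2]

After move 3 (3->0):
Peg 0: [4, 2]
Peg 1: [3, 1]
Peg 2: []
Peg 3: []

After move 4 (1->2):
Peg 0: [4, 2]
Peg 1: [3]
Peg 2: [1]
Peg 3: []

After move 5 (1->3):
Peg 0: [4, 2]
Peg 1: []
Peg 2: [1]
Peg 3: [3]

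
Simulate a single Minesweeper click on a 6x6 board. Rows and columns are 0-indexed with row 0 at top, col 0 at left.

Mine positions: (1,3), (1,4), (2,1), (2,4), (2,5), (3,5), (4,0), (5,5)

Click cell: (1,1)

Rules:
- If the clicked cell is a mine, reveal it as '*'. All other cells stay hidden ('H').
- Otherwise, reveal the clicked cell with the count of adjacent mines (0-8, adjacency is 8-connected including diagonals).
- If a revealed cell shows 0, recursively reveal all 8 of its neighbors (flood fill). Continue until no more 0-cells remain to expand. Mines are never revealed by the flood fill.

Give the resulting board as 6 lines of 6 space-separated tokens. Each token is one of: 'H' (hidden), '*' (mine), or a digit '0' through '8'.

H H H H H H
H 1 H H H H
H H H H H H
H H H H H H
H H H H H H
H H H H H H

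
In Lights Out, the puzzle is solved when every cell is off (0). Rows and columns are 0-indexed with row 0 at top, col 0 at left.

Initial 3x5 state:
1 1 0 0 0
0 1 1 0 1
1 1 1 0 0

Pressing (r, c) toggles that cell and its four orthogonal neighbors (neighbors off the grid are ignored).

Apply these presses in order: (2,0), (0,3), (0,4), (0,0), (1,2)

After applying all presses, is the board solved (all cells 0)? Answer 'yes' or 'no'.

After press 1 at (2,0):
1 1 0 0 0
1 1 1 0 1
0 0 1 0 0

After press 2 at (0,3):
1 1 1 1 1
1 1 1 1 1
0 0 1 0 0

After press 3 at (0,4):
1 1 1 0 0
1 1 1 1 0
0 0 1 0 0

After press 4 at (0,0):
0 0 1 0 0
0 1 1 1 0
0 0 1 0 0

After press 5 at (1,2):
0 0 0 0 0
0 0 0 0 0
0 0 0 0 0

Lights still on: 0

Answer: yes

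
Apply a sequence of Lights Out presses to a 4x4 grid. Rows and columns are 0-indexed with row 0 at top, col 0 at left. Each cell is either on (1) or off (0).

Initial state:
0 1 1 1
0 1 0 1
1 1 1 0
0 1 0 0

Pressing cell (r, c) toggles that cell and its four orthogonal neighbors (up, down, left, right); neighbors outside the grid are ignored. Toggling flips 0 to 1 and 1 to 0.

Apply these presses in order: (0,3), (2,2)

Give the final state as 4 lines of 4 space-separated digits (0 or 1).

Answer: 0 1 0 0
0 1 1 0
1 0 0 1
0 1 1 0

Derivation:
After press 1 at (0,3):
0 1 0 0
0 1 0 0
1 1 1 0
0 1 0 0

After press 2 at (2,2):
0 1 0 0
0 1 1 0
1 0 0 1
0 1 1 0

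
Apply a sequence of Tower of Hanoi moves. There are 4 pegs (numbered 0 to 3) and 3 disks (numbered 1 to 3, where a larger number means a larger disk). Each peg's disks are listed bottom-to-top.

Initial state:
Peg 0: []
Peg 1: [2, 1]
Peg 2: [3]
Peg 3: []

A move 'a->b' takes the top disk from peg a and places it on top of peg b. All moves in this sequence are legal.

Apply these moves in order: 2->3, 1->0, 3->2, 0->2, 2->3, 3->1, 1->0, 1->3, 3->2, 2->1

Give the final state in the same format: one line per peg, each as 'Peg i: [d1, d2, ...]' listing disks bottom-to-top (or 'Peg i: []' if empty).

After move 1 (2->3):
Peg 0: []
Peg 1: [2, 1]
Peg 2: []
Peg 3: [3]

After move 2 (1->0):
Peg 0: [1]
Peg 1: [2]
Peg 2: []
Peg 3: [3]

After move 3 (3->2):
Peg 0: [1]
Peg 1: [2]
Peg 2: [3]
Peg 3: []

After move 4 (0->2):
Peg 0: []
Peg 1: [2]
Peg 2: [3, 1]
Peg 3: []

After move 5 (2->3):
Peg 0: []
Peg 1: [2]
Peg 2: [3]
Peg 3: [1]

After move 6 (3->1):
Peg 0: []
Peg 1: [2, 1]
Peg 2: [3]
Peg 3: []

After move 7 (1->0):
Peg 0: [1]
Peg 1: [2]
Peg 2: [3]
Peg 3: []

After move 8 (1->3):
Peg 0: [1]
Peg 1: []
Peg 2: [3]
Peg 3: [2]

After move 9 (3->2):
Peg 0: [1]
Peg 1: []
Peg 2: [3, 2]
Peg 3: []

After move 10 (2->1):
Peg 0: [1]
Peg 1: [2]
Peg 2: [3]
Peg 3: []

Answer: Peg 0: [1]
Peg 1: [2]
Peg 2: [3]
Peg 3: []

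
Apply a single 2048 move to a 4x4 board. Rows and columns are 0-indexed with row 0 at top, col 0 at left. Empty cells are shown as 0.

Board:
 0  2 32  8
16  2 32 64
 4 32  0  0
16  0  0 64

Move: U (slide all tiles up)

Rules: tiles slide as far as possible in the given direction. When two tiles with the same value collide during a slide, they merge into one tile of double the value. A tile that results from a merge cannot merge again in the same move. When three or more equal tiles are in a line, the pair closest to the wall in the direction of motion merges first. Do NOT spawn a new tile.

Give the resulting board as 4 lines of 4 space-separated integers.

Answer:  16   4  64   8
  4  32   0 128
 16   0   0   0
  0   0   0   0

Derivation:
Slide up:
col 0: [0, 16, 4, 16] -> [16, 4, 16, 0]
col 1: [2, 2, 32, 0] -> [4, 32, 0, 0]
col 2: [32, 32, 0, 0] -> [64, 0, 0, 0]
col 3: [8, 64, 0, 64] -> [8, 128, 0, 0]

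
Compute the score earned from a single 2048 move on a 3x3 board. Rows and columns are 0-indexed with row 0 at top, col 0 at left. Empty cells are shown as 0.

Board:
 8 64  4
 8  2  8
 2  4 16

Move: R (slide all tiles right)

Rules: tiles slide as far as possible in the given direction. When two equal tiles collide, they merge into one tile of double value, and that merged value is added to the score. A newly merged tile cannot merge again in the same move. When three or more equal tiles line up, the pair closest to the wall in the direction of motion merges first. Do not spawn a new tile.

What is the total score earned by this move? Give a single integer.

Slide right:
row 0: [8, 64, 4] -> [8, 64, 4]  score +0 (running 0)
row 1: [8, 2, 8] -> [8, 2, 8]  score +0 (running 0)
row 2: [2, 4, 16] -> [2, 4, 16]  score +0 (running 0)
Board after move:
 8 64  4
 8  2  8
 2  4 16

Answer: 0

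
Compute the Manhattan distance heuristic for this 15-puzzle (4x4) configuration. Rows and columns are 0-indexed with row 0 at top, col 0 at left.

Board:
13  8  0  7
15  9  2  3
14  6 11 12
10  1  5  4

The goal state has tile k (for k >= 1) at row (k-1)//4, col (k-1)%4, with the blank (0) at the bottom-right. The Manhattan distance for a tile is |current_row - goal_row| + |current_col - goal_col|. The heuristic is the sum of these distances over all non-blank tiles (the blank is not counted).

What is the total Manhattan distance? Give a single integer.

Answer: 34

Derivation:
Tile 13: at (0,0), goal (3,0), distance |0-3|+|0-0| = 3
Tile 8: at (0,1), goal (1,3), distance |0-1|+|1-3| = 3
Tile 7: at (0,3), goal (1,2), distance |0-1|+|3-2| = 2
Tile 15: at (1,0), goal (3,2), distance |1-3|+|0-2| = 4
Tile 9: at (1,1), goal (2,0), distance |1-2|+|1-0| = 2
Tile 2: at (1,2), goal (0,1), distance |1-0|+|2-1| = 2
Tile 3: at (1,3), goal (0,2), distance |1-0|+|3-2| = 2
Tile 14: at (2,0), goal (3,1), distance |2-3|+|0-1| = 2
Tile 6: at (2,1), goal (1,1), distance |2-1|+|1-1| = 1
Tile 11: at (2,2), goal (2,2), distance |2-2|+|2-2| = 0
Tile 12: at (2,3), goal (2,3), distance |2-2|+|3-3| = 0
Tile 10: at (3,0), goal (2,1), distance |3-2|+|0-1| = 2
Tile 1: at (3,1), goal (0,0), distance |3-0|+|1-0| = 4
Tile 5: at (3,2), goal (1,0), distance |3-1|+|2-0| = 4
Tile 4: at (3,3), goal (0,3), distance |3-0|+|3-3| = 3
Sum: 3 + 3 + 2 + 4 + 2 + 2 + 2 + 2 + 1 + 0 + 0 + 2 + 4 + 4 + 3 = 34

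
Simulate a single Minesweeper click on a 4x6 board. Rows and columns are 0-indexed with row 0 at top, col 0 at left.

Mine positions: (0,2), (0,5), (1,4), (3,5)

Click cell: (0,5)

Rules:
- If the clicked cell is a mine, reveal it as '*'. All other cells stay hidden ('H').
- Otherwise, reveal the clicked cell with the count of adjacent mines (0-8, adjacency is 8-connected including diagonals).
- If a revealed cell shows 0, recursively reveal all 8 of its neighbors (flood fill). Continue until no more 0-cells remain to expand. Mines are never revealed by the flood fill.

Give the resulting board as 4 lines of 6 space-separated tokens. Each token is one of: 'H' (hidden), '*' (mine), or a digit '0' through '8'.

H H H H H *
H H H H H H
H H H H H H
H H H H H H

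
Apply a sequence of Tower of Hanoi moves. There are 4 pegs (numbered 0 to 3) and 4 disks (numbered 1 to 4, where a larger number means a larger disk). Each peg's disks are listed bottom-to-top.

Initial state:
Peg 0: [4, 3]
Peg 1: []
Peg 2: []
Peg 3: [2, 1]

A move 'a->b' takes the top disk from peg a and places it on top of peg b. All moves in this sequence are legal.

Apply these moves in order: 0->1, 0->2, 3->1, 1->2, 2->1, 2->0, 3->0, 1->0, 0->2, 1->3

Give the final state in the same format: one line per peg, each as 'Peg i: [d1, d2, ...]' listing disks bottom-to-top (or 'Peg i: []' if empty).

After move 1 (0->1):
Peg 0: [4]
Peg 1: [3]
Peg 2: []
Peg 3: [2, 1]

After move 2 (0->2):
Peg 0: []
Peg 1: [3]
Peg 2: [4]
Peg 3: [2, 1]

After move 3 (3->1):
Peg 0: []
Peg 1: [3, 1]
Peg 2: [4]
Peg 3: [2]

After move 4 (1->2):
Peg 0: []
Peg 1: [3]
Peg 2: [4, 1]
Peg 3: [2]

After move 5 (2->1):
Peg 0: []
Peg 1: [3, 1]
Peg 2: [4]
Peg 3: [2]

After move 6 (2->0):
Peg 0: [4]
Peg 1: [3, 1]
Peg 2: []
Peg 3: [2]

After move 7 (3->0):
Peg 0: [4, 2]
Peg 1: [3, 1]
Peg 2: []
Peg 3: []

After move 8 (1->0):
Peg 0: [4, 2, 1]
Peg 1: [3]
Peg 2: []
Peg 3: []

After move 9 (0->2):
Peg 0: [4, 2]
Peg 1: [3]
Peg 2: [1]
Peg 3: []

After move 10 (1->3):
Peg 0: [4, 2]
Peg 1: []
Peg 2: [1]
Peg 3: [3]

Answer: Peg 0: [4, 2]
Peg 1: []
Peg 2: [1]
Peg 3: [3]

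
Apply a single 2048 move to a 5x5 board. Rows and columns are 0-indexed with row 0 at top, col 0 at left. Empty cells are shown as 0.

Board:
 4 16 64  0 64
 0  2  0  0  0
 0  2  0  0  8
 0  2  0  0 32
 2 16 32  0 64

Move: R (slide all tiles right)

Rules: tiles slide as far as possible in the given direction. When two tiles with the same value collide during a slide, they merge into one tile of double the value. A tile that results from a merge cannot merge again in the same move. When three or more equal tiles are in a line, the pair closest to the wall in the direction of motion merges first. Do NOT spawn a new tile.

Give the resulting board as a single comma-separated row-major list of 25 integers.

Answer: 0, 0, 4, 16, 128, 0, 0, 0, 0, 2, 0, 0, 0, 2, 8, 0, 0, 0, 2, 32, 0, 2, 16, 32, 64

Derivation:
Slide right:
row 0: [4, 16, 64, 0, 64] -> [0, 0, 4, 16, 128]
row 1: [0, 2, 0, 0, 0] -> [0, 0, 0, 0, 2]
row 2: [0, 2, 0, 0, 8] -> [0, 0, 0, 2, 8]
row 3: [0, 2, 0, 0, 32] -> [0, 0, 0, 2, 32]
row 4: [2, 16, 32, 0, 64] -> [0, 2, 16, 32, 64]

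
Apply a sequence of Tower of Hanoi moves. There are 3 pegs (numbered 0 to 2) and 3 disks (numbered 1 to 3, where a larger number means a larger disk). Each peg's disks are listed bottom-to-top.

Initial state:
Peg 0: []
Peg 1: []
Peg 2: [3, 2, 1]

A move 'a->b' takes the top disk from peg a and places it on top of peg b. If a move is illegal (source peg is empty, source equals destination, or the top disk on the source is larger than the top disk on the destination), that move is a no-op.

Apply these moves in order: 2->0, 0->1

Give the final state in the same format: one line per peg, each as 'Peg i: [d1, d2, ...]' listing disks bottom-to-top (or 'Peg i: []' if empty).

After move 1 (2->0):
Peg 0: [1]
Peg 1: []
Peg 2: [3, 2]

After move 2 (0->1):
Peg 0: []
Peg 1: [1]
Peg 2: [3, 2]

Answer: Peg 0: []
Peg 1: [1]
Peg 2: [3, 2]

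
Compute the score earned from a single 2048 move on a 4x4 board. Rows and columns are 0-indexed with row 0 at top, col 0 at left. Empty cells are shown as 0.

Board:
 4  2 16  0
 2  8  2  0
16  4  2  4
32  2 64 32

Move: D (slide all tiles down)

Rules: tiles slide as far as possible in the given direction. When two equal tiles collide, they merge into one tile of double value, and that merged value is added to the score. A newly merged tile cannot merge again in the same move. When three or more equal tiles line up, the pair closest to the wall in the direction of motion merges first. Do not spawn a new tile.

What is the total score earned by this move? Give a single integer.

Answer: 4

Derivation:
Slide down:
col 0: [4, 2, 16, 32] -> [4, 2, 16, 32]  score +0 (running 0)
col 1: [2, 8, 4, 2] -> [2, 8, 4, 2]  score +0 (running 0)
col 2: [16, 2, 2, 64] -> [0, 16, 4, 64]  score +4 (running 4)
col 3: [0, 0, 4, 32] -> [0, 0, 4, 32]  score +0 (running 4)
Board after move:
 4  2  0  0
 2  8 16  0
16  4  4  4
32  2 64 32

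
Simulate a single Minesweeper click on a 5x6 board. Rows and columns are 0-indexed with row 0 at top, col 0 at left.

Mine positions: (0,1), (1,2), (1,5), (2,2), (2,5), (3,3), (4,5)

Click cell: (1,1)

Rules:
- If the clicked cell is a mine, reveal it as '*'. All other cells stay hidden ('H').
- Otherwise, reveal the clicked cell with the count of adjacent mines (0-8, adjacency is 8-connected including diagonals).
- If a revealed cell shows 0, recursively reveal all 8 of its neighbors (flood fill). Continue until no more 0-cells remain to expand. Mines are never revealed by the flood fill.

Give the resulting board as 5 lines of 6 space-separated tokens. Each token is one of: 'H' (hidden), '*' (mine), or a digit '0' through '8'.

H H H H H H
H 3 H H H H
H H H H H H
H H H H H H
H H H H H H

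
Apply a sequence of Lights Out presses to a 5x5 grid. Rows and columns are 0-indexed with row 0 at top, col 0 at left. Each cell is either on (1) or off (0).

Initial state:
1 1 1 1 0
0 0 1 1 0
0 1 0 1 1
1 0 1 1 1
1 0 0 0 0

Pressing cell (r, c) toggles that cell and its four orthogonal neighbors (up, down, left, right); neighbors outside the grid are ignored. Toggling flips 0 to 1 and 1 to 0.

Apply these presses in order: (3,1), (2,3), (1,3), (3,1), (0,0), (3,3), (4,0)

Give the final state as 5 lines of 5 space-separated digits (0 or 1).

After press 1 at (3,1):
1 1 1 1 0
0 0 1 1 0
0 0 0 1 1
0 1 0 1 1
1 1 0 0 0

After press 2 at (2,3):
1 1 1 1 0
0 0 1 0 0
0 0 1 0 0
0 1 0 0 1
1 1 0 0 0

After press 3 at (1,3):
1 1 1 0 0
0 0 0 1 1
0 0 1 1 0
0 1 0 0 1
1 1 0 0 0

After press 4 at (3,1):
1 1 1 0 0
0 0 0 1 1
0 1 1 1 0
1 0 1 0 1
1 0 0 0 0

After press 5 at (0,0):
0 0 1 0 0
1 0 0 1 1
0 1 1 1 0
1 0 1 0 1
1 0 0 0 0

After press 6 at (3,3):
0 0 1 0 0
1 0 0 1 1
0 1 1 0 0
1 0 0 1 0
1 0 0 1 0

After press 7 at (4,0):
0 0 1 0 0
1 0 0 1 1
0 1 1 0 0
0 0 0 1 0
0 1 0 1 0

Answer: 0 0 1 0 0
1 0 0 1 1
0 1 1 0 0
0 0 0 1 0
0 1 0 1 0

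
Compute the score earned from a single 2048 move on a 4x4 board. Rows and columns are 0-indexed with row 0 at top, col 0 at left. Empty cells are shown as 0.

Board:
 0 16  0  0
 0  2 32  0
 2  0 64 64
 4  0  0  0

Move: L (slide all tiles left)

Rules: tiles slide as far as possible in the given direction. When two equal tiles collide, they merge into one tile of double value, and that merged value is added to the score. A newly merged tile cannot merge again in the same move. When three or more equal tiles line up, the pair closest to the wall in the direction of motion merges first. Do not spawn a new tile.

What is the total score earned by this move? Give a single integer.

Answer: 128

Derivation:
Slide left:
row 0: [0, 16, 0, 0] -> [16, 0, 0, 0]  score +0 (running 0)
row 1: [0, 2, 32, 0] -> [2, 32, 0, 0]  score +0 (running 0)
row 2: [2, 0, 64, 64] -> [2, 128, 0, 0]  score +128 (running 128)
row 3: [4, 0, 0, 0] -> [4, 0, 0, 0]  score +0 (running 128)
Board after move:
 16   0   0   0
  2  32   0   0
  2 128   0   0
  4   0   0   0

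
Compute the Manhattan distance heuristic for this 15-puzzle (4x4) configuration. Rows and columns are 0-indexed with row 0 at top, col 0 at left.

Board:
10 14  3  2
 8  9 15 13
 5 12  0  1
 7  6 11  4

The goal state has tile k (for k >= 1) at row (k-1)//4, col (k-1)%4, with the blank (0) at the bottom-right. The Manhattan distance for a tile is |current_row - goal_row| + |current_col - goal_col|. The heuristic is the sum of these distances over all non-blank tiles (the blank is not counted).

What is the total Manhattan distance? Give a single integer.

Answer: 38

Derivation:
Tile 10: at (0,0), goal (2,1), distance |0-2|+|0-1| = 3
Tile 14: at (0,1), goal (3,1), distance |0-3|+|1-1| = 3
Tile 3: at (0,2), goal (0,2), distance |0-0|+|2-2| = 0
Tile 2: at (0,3), goal (0,1), distance |0-0|+|3-1| = 2
Tile 8: at (1,0), goal (1,3), distance |1-1|+|0-3| = 3
Tile 9: at (1,1), goal (2,0), distance |1-2|+|1-0| = 2
Tile 15: at (1,2), goal (3,2), distance |1-3|+|2-2| = 2
Tile 13: at (1,3), goal (3,0), distance |1-3|+|3-0| = 5
Tile 5: at (2,0), goal (1,0), distance |2-1|+|0-0| = 1
Tile 12: at (2,1), goal (2,3), distance |2-2|+|1-3| = 2
Tile 1: at (2,3), goal (0,0), distance |2-0|+|3-0| = 5
Tile 7: at (3,0), goal (1,2), distance |3-1|+|0-2| = 4
Tile 6: at (3,1), goal (1,1), distance |3-1|+|1-1| = 2
Tile 11: at (3,2), goal (2,2), distance |3-2|+|2-2| = 1
Tile 4: at (3,3), goal (0,3), distance |3-0|+|3-3| = 3
Sum: 3 + 3 + 0 + 2 + 3 + 2 + 2 + 5 + 1 + 2 + 5 + 4 + 2 + 1 + 3 = 38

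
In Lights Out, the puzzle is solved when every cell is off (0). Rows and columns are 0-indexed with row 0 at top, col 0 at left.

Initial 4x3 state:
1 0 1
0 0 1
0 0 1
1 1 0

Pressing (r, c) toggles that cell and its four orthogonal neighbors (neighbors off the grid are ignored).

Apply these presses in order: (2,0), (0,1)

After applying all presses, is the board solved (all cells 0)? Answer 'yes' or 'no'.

Answer: no

Derivation:
After press 1 at (2,0):
1 0 1
1 0 1
1 1 1
0 1 0

After press 2 at (0,1):
0 1 0
1 1 1
1 1 1
0 1 0

Lights still on: 8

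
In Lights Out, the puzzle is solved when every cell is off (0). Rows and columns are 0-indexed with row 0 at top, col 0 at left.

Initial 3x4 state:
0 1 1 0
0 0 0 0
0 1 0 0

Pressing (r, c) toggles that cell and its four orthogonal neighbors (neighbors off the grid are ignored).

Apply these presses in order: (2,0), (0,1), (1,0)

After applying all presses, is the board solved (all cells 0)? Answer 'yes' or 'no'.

After press 1 at (2,0):
0 1 1 0
1 0 0 0
1 0 0 0

After press 2 at (0,1):
1 0 0 0
1 1 0 0
1 0 0 0

After press 3 at (1,0):
0 0 0 0
0 0 0 0
0 0 0 0

Lights still on: 0

Answer: yes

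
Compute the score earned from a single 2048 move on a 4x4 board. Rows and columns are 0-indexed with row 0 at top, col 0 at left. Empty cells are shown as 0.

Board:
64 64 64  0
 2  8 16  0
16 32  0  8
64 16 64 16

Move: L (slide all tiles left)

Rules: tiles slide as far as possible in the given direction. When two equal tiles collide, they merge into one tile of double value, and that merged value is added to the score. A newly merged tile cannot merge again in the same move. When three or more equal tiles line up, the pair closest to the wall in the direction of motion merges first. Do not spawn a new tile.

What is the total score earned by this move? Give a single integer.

Slide left:
row 0: [64, 64, 64, 0] -> [128, 64, 0, 0]  score +128 (running 128)
row 1: [2, 8, 16, 0] -> [2, 8, 16, 0]  score +0 (running 128)
row 2: [16, 32, 0, 8] -> [16, 32, 8, 0]  score +0 (running 128)
row 3: [64, 16, 64, 16] -> [64, 16, 64, 16]  score +0 (running 128)
Board after move:
128  64   0   0
  2   8  16   0
 16  32   8   0
 64  16  64  16

Answer: 128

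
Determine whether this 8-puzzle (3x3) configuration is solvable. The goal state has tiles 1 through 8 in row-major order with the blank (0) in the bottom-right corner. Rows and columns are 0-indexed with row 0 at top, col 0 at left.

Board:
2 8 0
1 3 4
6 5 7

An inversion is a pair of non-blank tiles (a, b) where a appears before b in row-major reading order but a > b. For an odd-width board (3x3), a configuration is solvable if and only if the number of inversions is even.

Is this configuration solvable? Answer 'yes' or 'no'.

Inversions (pairs i<j in row-major order where tile[i] > tile[j] > 0): 8
8 is even, so the puzzle is solvable.

Answer: yes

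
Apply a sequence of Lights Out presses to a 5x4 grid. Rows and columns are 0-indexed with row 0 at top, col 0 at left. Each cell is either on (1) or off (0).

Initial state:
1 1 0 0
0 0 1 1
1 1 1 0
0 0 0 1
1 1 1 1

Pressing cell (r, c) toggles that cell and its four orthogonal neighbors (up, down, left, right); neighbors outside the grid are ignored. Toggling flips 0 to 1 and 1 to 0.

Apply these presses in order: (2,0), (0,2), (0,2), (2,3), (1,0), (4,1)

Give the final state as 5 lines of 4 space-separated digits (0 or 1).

After press 1 at (2,0):
1 1 0 0
1 0 1 1
0 0 1 0
1 0 0 1
1 1 1 1

After press 2 at (0,2):
1 0 1 1
1 0 0 1
0 0 1 0
1 0 0 1
1 1 1 1

After press 3 at (0,2):
1 1 0 0
1 0 1 1
0 0 1 0
1 0 0 1
1 1 1 1

After press 4 at (2,3):
1 1 0 0
1 0 1 0
0 0 0 1
1 0 0 0
1 1 1 1

After press 5 at (1,0):
0 1 0 0
0 1 1 0
1 0 0 1
1 0 0 0
1 1 1 1

After press 6 at (4,1):
0 1 0 0
0 1 1 0
1 0 0 1
1 1 0 0
0 0 0 1

Answer: 0 1 0 0
0 1 1 0
1 0 0 1
1 1 0 0
0 0 0 1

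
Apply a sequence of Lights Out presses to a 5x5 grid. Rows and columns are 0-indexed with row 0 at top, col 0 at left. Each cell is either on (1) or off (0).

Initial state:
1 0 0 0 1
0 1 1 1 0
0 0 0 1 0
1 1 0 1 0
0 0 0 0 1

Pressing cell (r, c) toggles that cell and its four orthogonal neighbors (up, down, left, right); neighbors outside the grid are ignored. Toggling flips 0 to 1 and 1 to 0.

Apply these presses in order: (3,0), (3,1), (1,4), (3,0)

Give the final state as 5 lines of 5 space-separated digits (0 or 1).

After press 1 at (3,0):
1 0 0 0 1
0 1 1 1 0
1 0 0 1 0
0 0 0 1 0
1 0 0 0 1

After press 2 at (3,1):
1 0 0 0 1
0 1 1 1 0
1 1 0 1 0
1 1 1 1 0
1 1 0 0 1

After press 3 at (1,4):
1 0 0 0 0
0 1 1 0 1
1 1 0 1 1
1 1 1 1 0
1 1 0 0 1

After press 4 at (3,0):
1 0 0 0 0
0 1 1 0 1
0 1 0 1 1
0 0 1 1 0
0 1 0 0 1

Answer: 1 0 0 0 0
0 1 1 0 1
0 1 0 1 1
0 0 1 1 0
0 1 0 0 1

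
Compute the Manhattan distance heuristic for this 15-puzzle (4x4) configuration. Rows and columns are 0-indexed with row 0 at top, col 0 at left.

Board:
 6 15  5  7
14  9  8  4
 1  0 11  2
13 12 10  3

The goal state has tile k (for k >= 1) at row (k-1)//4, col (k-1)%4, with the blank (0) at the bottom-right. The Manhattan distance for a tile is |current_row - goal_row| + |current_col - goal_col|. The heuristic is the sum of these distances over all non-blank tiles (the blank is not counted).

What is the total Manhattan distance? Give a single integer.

Answer: 33

Derivation:
Tile 6: (0,0)->(1,1) = 2
Tile 15: (0,1)->(3,2) = 4
Tile 5: (0,2)->(1,0) = 3
Tile 7: (0,3)->(1,2) = 2
Tile 14: (1,0)->(3,1) = 3
Tile 9: (1,1)->(2,0) = 2
Tile 8: (1,2)->(1,3) = 1
Tile 4: (1,3)->(0,3) = 1
Tile 1: (2,0)->(0,0) = 2
Tile 11: (2,2)->(2,2) = 0
Tile 2: (2,3)->(0,1) = 4
Tile 13: (3,0)->(3,0) = 0
Tile 12: (3,1)->(2,3) = 3
Tile 10: (3,2)->(2,1) = 2
Tile 3: (3,3)->(0,2) = 4
Sum: 2 + 4 + 3 + 2 + 3 + 2 + 1 + 1 + 2 + 0 + 4 + 0 + 3 + 2 + 4 = 33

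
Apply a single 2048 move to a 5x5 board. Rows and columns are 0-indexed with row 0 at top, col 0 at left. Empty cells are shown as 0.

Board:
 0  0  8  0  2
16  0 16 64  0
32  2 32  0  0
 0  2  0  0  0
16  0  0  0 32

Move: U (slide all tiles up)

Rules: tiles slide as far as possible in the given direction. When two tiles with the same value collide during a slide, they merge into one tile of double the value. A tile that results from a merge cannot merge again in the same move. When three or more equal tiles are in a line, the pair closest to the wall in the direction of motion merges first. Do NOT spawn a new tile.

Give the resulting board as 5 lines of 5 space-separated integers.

Answer: 16  4  8 64  2
32  0 16  0 32
16  0 32  0  0
 0  0  0  0  0
 0  0  0  0  0

Derivation:
Slide up:
col 0: [0, 16, 32, 0, 16] -> [16, 32, 16, 0, 0]
col 1: [0, 0, 2, 2, 0] -> [4, 0, 0, 0, 0]
col 2: [8, 16, 32, 0, 0] -> [8, 16, 32, 0, 0]
col 3: [0, 64, 0, 0, 0] -> [64, 0, 0, 0, 0]
col 4: [2, 0, 0, 0, 32] -> [2, 32, 0, 0, 0]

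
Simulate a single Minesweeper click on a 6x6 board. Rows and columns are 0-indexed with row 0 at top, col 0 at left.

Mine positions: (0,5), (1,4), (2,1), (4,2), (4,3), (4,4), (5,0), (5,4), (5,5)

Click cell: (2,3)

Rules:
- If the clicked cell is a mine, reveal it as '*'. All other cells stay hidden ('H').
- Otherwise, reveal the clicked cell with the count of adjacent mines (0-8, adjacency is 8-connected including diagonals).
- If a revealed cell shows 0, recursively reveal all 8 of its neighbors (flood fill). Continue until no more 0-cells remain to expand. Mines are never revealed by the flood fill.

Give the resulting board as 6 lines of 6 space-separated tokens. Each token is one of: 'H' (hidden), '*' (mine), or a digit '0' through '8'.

H H H H H H
H H H H H H
H H H 1 H H
H H H H H H
H H H H H H
H H H H H H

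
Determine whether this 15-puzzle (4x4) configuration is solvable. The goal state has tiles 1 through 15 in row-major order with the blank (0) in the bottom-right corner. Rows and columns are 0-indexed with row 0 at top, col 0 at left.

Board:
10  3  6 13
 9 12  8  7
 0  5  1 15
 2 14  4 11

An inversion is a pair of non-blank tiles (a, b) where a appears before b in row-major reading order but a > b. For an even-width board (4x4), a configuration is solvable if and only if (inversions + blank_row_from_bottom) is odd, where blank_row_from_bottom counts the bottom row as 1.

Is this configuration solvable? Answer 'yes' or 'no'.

Inversions: 55
Blank is in row 2 (0-indexed from top), which is row 2 counting from the bottom (bottom = 1).
55 + 2 = 57, which is odd, so the puzzle is solvable.

Answer: yes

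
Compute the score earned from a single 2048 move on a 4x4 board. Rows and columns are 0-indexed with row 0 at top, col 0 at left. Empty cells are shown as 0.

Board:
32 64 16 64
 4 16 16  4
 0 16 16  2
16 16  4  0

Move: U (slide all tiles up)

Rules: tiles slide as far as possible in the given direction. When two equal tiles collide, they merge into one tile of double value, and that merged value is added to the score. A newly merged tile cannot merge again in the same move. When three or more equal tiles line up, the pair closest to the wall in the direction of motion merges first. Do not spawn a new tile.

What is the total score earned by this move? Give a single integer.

Answer: 64

Derivation:
Slide up:
col 0: [32, 4, 0, 16] -> [32, 4, 16, 0]  score +0 (running 0)
col 1: [64, 16, 16, 16] -> [64, 32, 16, 0]  score +32 (running 32)
col 2: [16, 16, 16, 4] -> [32, 16, 4, 0]  score +32 (running 64)
col 3: [64, 4, 2, 0] -> [64, 4, 2, 0]  score +0 (running 64)
Board after move:
32 64 32 64
 4 32 16  4
16 16  4  2
 0  0  0  0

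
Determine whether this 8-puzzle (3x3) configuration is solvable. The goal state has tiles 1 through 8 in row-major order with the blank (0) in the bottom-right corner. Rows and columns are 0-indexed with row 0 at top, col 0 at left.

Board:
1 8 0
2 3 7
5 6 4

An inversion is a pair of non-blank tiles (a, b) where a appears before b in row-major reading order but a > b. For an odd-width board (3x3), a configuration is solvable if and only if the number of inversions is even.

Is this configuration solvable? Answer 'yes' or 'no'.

Answer: no

Derivation:
Inversions (pairs i<j in row-major order where tile[i] > tile[j] > 0): 11
11 is odd, so the puzzle is not solvable.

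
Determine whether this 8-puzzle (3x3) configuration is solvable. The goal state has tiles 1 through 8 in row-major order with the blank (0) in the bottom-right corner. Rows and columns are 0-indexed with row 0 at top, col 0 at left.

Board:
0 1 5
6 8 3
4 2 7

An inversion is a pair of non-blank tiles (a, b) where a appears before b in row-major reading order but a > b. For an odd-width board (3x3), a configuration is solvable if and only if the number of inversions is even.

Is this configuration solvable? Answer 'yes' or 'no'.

Inversions (pairs i<j in row-major order where tile[i] > tile[j] > 0): 12
12 is even, so the puzzle is solvable.

Answer: yes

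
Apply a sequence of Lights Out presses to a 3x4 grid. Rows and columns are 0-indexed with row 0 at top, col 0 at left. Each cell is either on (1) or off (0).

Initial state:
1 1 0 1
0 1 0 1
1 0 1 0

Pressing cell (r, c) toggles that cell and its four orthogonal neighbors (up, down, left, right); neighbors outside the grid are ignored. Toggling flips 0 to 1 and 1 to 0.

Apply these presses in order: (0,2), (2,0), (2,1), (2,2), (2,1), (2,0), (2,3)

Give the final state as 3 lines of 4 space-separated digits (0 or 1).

After press 1 at (0,2):
1 0 1 0
0 1 1 1
1 0 1 0

After press 2 at (2,0):
1 0 1 0
1 1 1 1
0 1 1 0

After press 3 at (2,1):
1 0 1 0
1 0 1 1
1 0 0 0

After press 4 at (2,2):
1 0 1 0
1 0 0 1
1 1 1 1

After press 5 at (2,1):
1 0 1 0
1 1 0 1
0 0 0 1

After press 6 at (2,0):
1 0 1 0
0 1 0 1
1 1 0 1

After press 7 at (2,3):
1 0 1 0
0 1 0 0
1 1 1 0

Answer: 1 0 1 0
0 1 0 0
1 1 1 0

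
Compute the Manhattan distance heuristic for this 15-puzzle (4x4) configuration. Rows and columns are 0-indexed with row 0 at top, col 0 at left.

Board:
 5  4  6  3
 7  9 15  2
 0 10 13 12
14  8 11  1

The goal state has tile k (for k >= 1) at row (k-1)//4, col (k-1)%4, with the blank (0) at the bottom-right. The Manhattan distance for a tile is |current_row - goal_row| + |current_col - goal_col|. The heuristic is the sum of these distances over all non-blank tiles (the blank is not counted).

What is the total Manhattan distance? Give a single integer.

Tile 5: (0,0)->(1,0) = 1
Tile 4: (0,1)->(0,3) = 2
Tile 6: (0,2)->(1,1) = 2
Tile 3: (0,3)->(0,2) = 1
Tile 7: (1,0)->(1,2) = 2
Tile 9: (1,1)->(2,0) = 2
Tile 15: (1,2)->(3,2) = 2
Tile 2: (1,3)->(0,1) = 3
Tile 10: (2,1)->(2,1) = 0
Tile 13: (2,2)->(3,0) = 3
Tile 12: (2,3)->(2,3) = 0
Tile 14: (3,0)->(3,1) = 1
Tile 8: (3,1)->(1,3) = 4
Tile 11: (3,2)->(2,2) = 1
Tile 1: (3,3)->(0,0) = 6
Sum: 1 + 2 + 2 + 1 + 2 + 2 + 2 + 3 + 0 + 3 + 0 + 1 + 4 + 1 + 6 = 30

Answer: 30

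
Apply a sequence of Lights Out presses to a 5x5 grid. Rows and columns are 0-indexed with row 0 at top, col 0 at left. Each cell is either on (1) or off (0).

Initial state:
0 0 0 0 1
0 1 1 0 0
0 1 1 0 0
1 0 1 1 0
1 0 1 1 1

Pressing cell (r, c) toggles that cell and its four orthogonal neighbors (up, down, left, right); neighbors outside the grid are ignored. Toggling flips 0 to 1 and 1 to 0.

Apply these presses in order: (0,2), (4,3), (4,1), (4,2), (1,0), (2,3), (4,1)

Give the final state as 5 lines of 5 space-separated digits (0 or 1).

Answer: 1 1 1 1 1
1 0 0 1 0
1 1 0 1 1
1 0 0 1 0
1 1 1 1 0

Derivation:
After press 1 at (0,2):
0 1 1 1 1
0 1 0 0 0
0 1 1 0 0
1 0 1 1 0
1 0 1 1 1

After press 2 at (4,3):
0 1 1 1 1
0 1 0 0 0
0 1 1 0 0
1 0 1 0 0
1 0 0 0 0

After press 3 at (4,1):
0 1 1 1 1
0 1 0 0 0
0 1 1 0 0
1 1 1 0 0
0 1 1 0 0

After press 4 at (4,2):
0 1 1 1 1
0 1 0 0 0
0 1 1 0 0
1 1 0 0 0
0 0 0 1 0

After press 5 at (1,0):
1 1 1 1 1
1 0 0 0 0
1 1 1 0 0
1 1 0 0 0
0 0 0 1 0

After press 6 at (2,3):
1 1 1 1 1
1 0 0 1 0
1 1 0 1 1
1 1 0 1 0
0 0 0 1 0

After press 7 at (4,1):
1 1 1 1 1
1 0 0 1 0
1 1 0 1 1
1 0 0 1 0
1 1 1 1 0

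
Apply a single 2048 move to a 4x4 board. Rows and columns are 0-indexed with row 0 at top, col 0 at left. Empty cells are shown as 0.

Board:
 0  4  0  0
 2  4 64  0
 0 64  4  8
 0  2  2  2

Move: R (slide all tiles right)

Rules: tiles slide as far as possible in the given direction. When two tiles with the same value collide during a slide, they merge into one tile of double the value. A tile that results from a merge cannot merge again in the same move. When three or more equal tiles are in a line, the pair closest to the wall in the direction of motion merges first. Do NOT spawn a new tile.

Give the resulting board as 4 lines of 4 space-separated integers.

Answer:  0  0  0  4
 0  2  4 64
 0 64  4  8
 0  0  2  4

Derivation:
Slide right:
row 0: [0, 4, 0, 0] -> [0, 0, 0, 4]
row 1: [2, 4, 64, 0] -> [0, 2, 4, 64]
row 2: [0, 64, 4, 8] -> [0, 64, 4, 8]
row 3: [0, 2, 2, 2] -> [0, 0, 2, 4]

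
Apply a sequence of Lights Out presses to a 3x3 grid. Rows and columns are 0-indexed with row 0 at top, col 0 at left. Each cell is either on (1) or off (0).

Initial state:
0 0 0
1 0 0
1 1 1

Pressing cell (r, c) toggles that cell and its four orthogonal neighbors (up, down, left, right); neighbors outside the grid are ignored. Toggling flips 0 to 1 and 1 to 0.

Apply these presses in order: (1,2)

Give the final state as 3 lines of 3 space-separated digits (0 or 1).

Answer: 0 0 1
1 1 1
1 1 0

Derivation:
After press 1 at (1,2):
0 0 1
1 1 1
1 1 0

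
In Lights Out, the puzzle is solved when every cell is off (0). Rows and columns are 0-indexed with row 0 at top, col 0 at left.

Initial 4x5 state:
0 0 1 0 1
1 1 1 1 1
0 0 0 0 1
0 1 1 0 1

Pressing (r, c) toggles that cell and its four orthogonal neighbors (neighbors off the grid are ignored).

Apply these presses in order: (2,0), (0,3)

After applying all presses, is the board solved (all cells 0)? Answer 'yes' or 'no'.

After press 1 at (2,0):
0 0 1 0 1
0 1 1 1 1
1 1 0 0 1
1 1 1 0 1

After press 2 at (0,3):
0 0 0 1 0
0 1 1 0 1
1 1 0 0 1
1 1 1 0 1

Lights still on: 11

Answer: no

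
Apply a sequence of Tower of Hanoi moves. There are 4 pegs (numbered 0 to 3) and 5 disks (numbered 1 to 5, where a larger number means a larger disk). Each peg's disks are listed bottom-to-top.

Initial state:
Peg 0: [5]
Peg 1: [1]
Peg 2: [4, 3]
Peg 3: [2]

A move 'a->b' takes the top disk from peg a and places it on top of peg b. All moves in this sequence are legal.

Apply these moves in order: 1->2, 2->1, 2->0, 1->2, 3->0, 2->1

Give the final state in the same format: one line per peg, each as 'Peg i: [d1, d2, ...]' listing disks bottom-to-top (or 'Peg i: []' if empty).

After move 1 (1->2):
Peg 0: [5]
Peg 1: []
Peg 2: [4, 3, 1]
Peg 3: [2]

After move 2 (2->1):
Peg 0: [5]
Peg 1: [1]
Peg 2: [4, 3]
Peg 3: [2]

After move 3 (2->0):
Peg 0: [5, 3]
Peg 1: [1]
Peg 2: [4]
Peg 3: [2]

After move 4 (1->2):
Peg 0: [5, 3]
Peg 1: []
Peg 2: [4, 1]
Peg 3: [2]

After move 5 (3->0):
Peg 0: [5, 3, 2]
Peg 1: []
Peg 2: [4, 1]
Peg 3: []

After move 6 (2->1):
Peg 0: [5, 3, 2]
Peg 1: [1]
Peg 2: [4]
Peg 3: []

Answer: Peg 0: [5, 3, 2]
Peg 1: [1]
Peg 2: [4]
Peg 3: []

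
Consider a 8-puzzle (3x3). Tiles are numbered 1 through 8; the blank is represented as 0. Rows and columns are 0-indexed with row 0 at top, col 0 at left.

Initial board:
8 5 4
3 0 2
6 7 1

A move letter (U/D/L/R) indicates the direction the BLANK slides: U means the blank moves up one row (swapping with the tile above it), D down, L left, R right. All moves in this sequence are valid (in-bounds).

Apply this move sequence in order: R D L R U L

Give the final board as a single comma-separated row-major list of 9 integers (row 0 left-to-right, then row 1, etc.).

After move 1 (R):
8 5 4
3 2 0
6 7 1

After move 2 (D):
8 5 4
3 2 1
6 7 0

After move 3 (L):
8 5 4
3 2 1
6 0 7

After move 4 (R):
8 5 4
3 2 1
6 7 0

After move 5 (U):
8 5 4
3 2 0
6 7 1

After move 6 (L):
8 5 4
3 0 2
6 7 1

Answer: 8, 5, 4, 3, 0, 2, 6, 7, 1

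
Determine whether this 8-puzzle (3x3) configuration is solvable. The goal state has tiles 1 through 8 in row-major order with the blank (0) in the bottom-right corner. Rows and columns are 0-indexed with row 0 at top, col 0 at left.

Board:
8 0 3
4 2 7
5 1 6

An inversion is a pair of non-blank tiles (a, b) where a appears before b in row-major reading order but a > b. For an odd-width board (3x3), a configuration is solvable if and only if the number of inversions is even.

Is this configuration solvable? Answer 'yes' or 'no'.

Answer: yes

Derivation:
Inversions (pairs i<j in row-major order where tile[i] > tile[j] > 0): 16
16 is even, so the puzzle is solvable.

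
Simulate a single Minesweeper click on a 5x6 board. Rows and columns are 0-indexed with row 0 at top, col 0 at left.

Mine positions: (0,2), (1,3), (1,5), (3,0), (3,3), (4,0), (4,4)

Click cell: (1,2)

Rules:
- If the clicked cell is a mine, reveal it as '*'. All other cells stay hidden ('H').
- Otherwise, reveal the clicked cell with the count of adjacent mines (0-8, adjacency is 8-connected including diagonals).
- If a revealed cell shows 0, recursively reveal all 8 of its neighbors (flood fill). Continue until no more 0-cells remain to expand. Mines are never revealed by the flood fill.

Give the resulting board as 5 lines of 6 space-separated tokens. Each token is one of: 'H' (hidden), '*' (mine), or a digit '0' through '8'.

H H H H H H
H H 2 H H H
H H H H H H
H H H H H H
H H H H H H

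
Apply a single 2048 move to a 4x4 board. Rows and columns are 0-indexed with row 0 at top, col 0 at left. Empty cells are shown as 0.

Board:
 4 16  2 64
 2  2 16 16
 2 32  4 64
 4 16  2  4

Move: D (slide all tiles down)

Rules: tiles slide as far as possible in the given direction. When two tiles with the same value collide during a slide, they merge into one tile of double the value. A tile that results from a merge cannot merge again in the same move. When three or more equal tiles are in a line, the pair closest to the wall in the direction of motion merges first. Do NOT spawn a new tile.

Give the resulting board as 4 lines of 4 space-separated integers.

Answer:  0 16  2 64
 4  2 16 16
 4 32  4 64
 4 16  2  4

Derivation:
Slide down:
col 0: [4, 2, 2, 4] -> [0, 4, 4, 4]
col 1: [16, 2, 32, 16] -> [16, 2, 32, 16]
col 2: [2, 16, 4, 2] -> [2, 16, 4, 2]
col 3: [64, 16, 64, 4] -> [64, 16, 64, 4]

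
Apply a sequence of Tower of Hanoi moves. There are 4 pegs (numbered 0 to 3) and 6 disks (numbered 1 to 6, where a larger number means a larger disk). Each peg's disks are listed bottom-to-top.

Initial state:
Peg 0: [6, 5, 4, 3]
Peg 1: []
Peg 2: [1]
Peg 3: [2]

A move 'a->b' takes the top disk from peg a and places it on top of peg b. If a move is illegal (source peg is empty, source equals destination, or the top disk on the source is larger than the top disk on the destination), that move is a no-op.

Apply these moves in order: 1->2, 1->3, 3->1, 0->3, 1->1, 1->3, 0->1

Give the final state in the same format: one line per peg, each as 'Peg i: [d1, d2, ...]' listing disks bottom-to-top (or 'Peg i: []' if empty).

After move 1 (1->2):
Peg 0: [6, 5, 4, 3]
Peg 1: []
Peg 2: [1]
Peg 3: [2]

After move 2 (1->3):
Peg 0: [6, 5, 4, 3]
Peg 1: []
Peg 2: [1]
Peg 3: [2]

After move 3 (3->1):
Peg 0: [6, 5, 4, 3]
Peg 1: [2]
Peg 2: [1]
Peg 3: []

After move 4 (0->3):
Peg 0: [6, 5, 4]
Peg 1: [2]
Peg 2: [1]
Peg 3: [3]

After move 5 (1->1):
Peg 0: [6, 5, 4]
Peg 1: [2]
Peg 2: [1]
Peg 3: [3]

After move 6 (1->3):
Peg 0: [6, 5, 4]
Peg 1: []
Peg 2: [1]
Peg 3: [3, 2]

After move 7 (0->1):
Peg 0: [6, 5]
Peg 1: [4]
Peg 2: [1]
Peg 3: [3, 2]

Answer: Peg 0: [6, 5]
Peg 1: [4]
Peg 2: [1]
Peg 3: [3, 2]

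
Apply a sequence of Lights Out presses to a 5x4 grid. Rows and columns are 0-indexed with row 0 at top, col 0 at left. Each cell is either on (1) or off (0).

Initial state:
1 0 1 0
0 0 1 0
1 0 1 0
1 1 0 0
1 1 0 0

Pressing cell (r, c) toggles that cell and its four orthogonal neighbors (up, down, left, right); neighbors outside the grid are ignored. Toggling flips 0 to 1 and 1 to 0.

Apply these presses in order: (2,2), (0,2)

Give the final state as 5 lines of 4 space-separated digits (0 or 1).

After press 1 at (2,2):
1 0 1 0
0 0 0 0
1 1 0 1
1 1 1 0
1 1 0 0

After press 2 at (0,2):
1 1 0 1
0 0 1 0
1 1 0 1
1 1 1 0
1 1 0 0

Answer: 1 1 0 1
0 0 1 0
1 1 0 1
1 1 1 0
1 1 0 0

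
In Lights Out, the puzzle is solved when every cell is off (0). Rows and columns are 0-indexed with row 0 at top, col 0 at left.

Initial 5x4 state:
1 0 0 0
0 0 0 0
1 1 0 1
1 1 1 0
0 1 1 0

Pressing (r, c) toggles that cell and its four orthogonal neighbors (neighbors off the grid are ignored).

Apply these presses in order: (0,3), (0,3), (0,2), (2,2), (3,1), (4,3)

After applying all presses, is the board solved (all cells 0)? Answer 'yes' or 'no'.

Answer: no

Derivation:
After press 1 at (0,3):
1 0 1 1
0 0 0 1
1 1 0 1
1 1 1 0
0 1 1 0

After press 2 at (0,3):
1 0 0 0
0 0 0 0
1 1 0 1
1 1 1 0
0 1 1 0

After press 3 at (0,2):
1 1 1 1
0 0 1 0
1 1 0 1
1 1 1 0
0 1 1 0

After press 4 at (2,2):
1 1 1 1
0 0 0 0
1 0 1 0
1 1 0 0
0 1 1 0

After press 5 at (3,1):
1 1 1 1
0 0 0 0
1 1 1 0
0 0 1 0
0 0 1 0

After press 6 at (4,3):
1 1 1 1
0 0 0 0
1 1 1 0
0 0 1 1
0 0 0 1

Lights still on: 10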